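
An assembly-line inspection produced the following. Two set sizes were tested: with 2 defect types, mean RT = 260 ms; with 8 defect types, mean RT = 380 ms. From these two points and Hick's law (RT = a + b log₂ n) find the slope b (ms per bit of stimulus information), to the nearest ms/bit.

60 ms/bit

b = (RT₂ − RT₁)/(log₂ n₂ − log₂ n₁) = (380 − 260)/(3 − 1) = 60 ms/bit.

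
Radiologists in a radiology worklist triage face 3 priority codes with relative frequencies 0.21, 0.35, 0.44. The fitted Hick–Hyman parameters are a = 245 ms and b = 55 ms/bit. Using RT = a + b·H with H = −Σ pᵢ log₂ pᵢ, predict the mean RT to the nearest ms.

329 ms

H = 0.21·log₂(1/0.21) + 0.35·log₂(1/0.35) + 0.44·log₂(1/0.44) = 1.5241 bits.
RT = 245 + 55 × 1.5241 = 328.82 ms.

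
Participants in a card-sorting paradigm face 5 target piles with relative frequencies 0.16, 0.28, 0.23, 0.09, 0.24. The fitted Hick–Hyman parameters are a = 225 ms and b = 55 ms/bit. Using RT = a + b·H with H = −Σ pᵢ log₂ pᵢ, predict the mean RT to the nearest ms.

Entropy contributions −pᵢ log₂ pᵢ: 0.4230, 0.5142, 0.4877, 0.3127, 0.4941; sum H = 2.2317 bits.
RT = a + bH = 225 + 55·2.2317 = 347.74 ms.

348 ms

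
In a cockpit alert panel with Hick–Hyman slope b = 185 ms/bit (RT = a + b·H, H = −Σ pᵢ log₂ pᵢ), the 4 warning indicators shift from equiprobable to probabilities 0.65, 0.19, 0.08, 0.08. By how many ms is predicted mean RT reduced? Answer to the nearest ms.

103 ms

Equiprobable entropy H₀ = log₂ 4 = 2.0000 bits.
Skewed entropy H = −Σ pᵢ log₂ pᵢ = 1.4422 bits.
ΔRT = b·(H₀ − H) = 185 × 0.5578 = 103.19 ms.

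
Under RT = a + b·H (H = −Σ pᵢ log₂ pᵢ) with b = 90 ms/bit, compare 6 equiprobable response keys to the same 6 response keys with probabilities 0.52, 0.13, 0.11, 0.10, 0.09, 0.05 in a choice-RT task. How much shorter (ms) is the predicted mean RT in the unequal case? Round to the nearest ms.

Equiprobable entropy H₀ = log₂ 6 = 2.5850 bits.
Skewed entropy H = −Σ pᵢ log₂ pᵢ = 2.0845 bits.
ΔRT = b·(H₀ − H) = 90 × 0.5005 = 45.05 ms.

45 ms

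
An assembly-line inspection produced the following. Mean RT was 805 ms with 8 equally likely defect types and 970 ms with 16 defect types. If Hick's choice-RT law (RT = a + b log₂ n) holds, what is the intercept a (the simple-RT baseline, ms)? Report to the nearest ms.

310 ms

b = (RT₂ − RT₁)/(log₂ n₂ − log₂ n₁) = (970 − 805)/(4 − 3) = 165 ms/bit.
Intercept: a = 805 − 165·log₂(8) = 310.000 ms.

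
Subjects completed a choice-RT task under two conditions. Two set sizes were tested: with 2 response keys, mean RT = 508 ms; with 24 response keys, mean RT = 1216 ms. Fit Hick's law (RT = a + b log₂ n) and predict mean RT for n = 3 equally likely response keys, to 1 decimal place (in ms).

623.5 ms

Fit slope and intercept:
  b = (1216 − 508) / (log₂ 24 − log₂ 2) = 708 / (4.5850 − 1) = 197.492 ms/bit
  a = 508 − 197.492 × 1 = 310.508 ms
Then RT(3) = 310.508 + 197.492 × log₂ 3 = 310.508 + 197.492 × 1.5850 ≈ 623.525 ms.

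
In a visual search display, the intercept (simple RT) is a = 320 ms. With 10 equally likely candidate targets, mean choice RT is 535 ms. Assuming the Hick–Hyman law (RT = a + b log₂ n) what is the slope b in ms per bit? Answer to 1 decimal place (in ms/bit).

64.7 ms/bit

b = (535 − 320) / log₂(10) = 215 / 3.3219 = 64.721 ms/bit.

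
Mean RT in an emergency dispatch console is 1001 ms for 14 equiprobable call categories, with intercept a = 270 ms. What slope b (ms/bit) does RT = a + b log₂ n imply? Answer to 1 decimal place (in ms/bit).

192.0 ms/bit

log₂(14) = 3.8074 bits.
b = (RT − a)/log₂ n = (1001 − 270) / 3.8074 = 191.997 ms/bit.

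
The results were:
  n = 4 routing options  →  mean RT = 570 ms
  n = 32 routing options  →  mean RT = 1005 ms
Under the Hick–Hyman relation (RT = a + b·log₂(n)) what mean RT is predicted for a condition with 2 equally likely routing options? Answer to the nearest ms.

With log₂ n on the abscissa the relation is linear; from the two conditions:
  b = (1005 − 570) / (log₂ 32 − log₂ 4) = 435 / (5 − 2) = 145 ms/bit
  a = 570 − 145 × 2 = 280 ms
Then RT(2) = 280 + 145 × log₂ 2 = 280 + 145 × 1 ≈ 425.000 ms.

425 ms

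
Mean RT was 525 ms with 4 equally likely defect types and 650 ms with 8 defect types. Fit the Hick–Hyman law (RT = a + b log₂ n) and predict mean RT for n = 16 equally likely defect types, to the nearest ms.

With log₂ n on the abscissa the relation is linear; from the two conditions:
  b = (650 − 525) / (log₂ 8 − log₂ 4) = 125 / (3 − 2) = 125 ms/bit
  a = 525 − 125 × 2 = 275 ms
Then RT(16) = 275 + 125 × log₂ 16 = 275 + 125 × 4 ≈ 775.000 ms.

775 ms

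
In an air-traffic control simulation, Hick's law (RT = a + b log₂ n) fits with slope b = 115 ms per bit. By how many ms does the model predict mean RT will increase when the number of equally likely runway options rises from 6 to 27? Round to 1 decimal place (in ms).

Only the slope matters, since a is common to both: ΔRT = b·log₂(n₂/n₁).
log₂(27) − log₂(6) = 4.7549 − 2.5850 = 2.1699.
ΔRT = 115 × 2.1699 = 249.541 ms.

249.5 ms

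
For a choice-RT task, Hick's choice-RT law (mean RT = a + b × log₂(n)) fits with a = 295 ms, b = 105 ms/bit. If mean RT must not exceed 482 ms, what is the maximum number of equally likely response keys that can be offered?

105·log₂ n ≤ 482 − 295 = 187, giving log₂ n ≤ 1.7810 and n ≤ 3.437. The largest whole number is 3.

3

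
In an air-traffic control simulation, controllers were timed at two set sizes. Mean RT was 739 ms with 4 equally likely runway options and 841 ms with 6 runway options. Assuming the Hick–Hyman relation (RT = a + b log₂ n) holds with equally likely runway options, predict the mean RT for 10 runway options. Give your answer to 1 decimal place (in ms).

Solve the two-equation system in a and b:
  b = (841 − 739) / (log₂ 6 − log₂ 4) = 102 / (2.5850 − 2) = 174.370 ms/bit
  a = 739 − 174.370 × 2 = 390.260 ms
Then RT(10) = 390.260 + 174.370 × log₂ 10 = 390.260 + 174.370 × 3.3219 ≈ 969.505 ms.

969.5 ms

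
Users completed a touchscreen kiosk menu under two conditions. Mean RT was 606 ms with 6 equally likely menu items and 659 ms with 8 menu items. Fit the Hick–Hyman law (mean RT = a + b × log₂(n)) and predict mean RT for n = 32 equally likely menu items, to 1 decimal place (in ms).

Fit slope and intercept:
  b = (659 − 606) / (log₂ 8 − log₂ 6) = 53 / (3 − 2.5850) = 127.699 ms/bit
  a = 606 − 127.699 × 2.5850 = 275.902 ms
Then RT(32) = 275.902 + 127.699 × log₂ 32 = 275.902 + 127.699 × 5 ≈ 914.399 ms.

914.4 ms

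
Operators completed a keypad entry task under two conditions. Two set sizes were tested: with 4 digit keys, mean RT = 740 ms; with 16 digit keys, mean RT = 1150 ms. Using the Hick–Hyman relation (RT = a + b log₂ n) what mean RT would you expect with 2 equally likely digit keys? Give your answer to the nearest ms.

535 ms

With log₂ n on the abscissa the relation is linear; from the two conditions:
  b = (1150 − 740) / (log₂ 16 − log₂ 4) = 410 / (4 − 2) = 205 ms/bit
  a = 740 − 205 × 2 = 330 ms
Then RT(2) = 330 + 205 × log₂ 2 = 330 + 205 × 1 ≈ 535.000 ms.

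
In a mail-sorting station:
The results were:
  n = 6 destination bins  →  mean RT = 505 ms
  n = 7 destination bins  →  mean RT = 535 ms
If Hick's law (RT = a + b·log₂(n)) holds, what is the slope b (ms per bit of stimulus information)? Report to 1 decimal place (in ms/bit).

b = (RT₂ − RT₁)/(log₂ n₂ − log₂ n₁) = (535 − 505)/(2.8074 − 2.5850) = 134.897 ms/bit.

134.9 ms/bit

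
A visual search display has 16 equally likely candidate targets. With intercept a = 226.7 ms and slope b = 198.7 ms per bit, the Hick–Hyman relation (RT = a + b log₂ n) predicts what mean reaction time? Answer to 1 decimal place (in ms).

log₂(16) = 4 bits, so RT = 226.7 + 198.7 × 4 ≈ 1021.500 ms.

1021.5 ms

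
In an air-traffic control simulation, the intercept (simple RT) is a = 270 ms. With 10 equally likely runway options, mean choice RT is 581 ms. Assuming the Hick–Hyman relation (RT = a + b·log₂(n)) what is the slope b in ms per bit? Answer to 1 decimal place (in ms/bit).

log₂(10) = 3.3219 bits.
b = (RT − a)/log₂ n = (581 − 270) / 3.3219 = 93.620 ms/bit.

93.6 ms/bit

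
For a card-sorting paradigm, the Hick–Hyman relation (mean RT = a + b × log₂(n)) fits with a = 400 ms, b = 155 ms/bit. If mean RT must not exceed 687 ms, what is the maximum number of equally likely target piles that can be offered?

3

Information budget: (687 − 400)/155 = 1.8516 bits, so n ≤ 2^1.8516 = 3.609 → at most 3.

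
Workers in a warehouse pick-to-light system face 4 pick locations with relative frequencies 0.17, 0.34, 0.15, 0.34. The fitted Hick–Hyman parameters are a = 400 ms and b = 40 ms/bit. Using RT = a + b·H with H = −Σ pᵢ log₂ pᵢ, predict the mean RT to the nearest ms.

H = 0.17·log₂(1/0.17) + 0.34·log₂(1/0.34) + 0.15·log₂(1/0.15) + 0.34·log₂(1/0.34) = 1.9035 bits.
RT = 400 + 40 × 1.9035 = 476.14 ms.

476 ms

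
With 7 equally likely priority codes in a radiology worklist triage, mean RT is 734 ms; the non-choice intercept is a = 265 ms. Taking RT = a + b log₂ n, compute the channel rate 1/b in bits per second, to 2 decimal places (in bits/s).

5.99 bits/s

b = (734 − 265)/log₂ 7 = 469/2.8074 = 167.061 ms per bit = 0.16706 s/bit; the reciprocal is 5.986 bits/s.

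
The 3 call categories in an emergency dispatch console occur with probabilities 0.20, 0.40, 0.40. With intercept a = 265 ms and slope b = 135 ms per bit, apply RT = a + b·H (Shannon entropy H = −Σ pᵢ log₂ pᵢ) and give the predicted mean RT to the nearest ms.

Entropy contributions −pᵢ log₂ pᵢ: 0.4644, 0.5288, 0.5288; sum H = 1.5219 bits.
RT = a + bH = 265 + 135·1.5219 = 470.46 ms.

470 ms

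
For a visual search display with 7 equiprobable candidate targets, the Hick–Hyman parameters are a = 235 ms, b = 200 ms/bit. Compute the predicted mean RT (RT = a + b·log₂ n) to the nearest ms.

796 ms

log₂(7) = 2.8074 bits, so RT = 235 + 200 × 2.8074 ≈ 796.471 ms.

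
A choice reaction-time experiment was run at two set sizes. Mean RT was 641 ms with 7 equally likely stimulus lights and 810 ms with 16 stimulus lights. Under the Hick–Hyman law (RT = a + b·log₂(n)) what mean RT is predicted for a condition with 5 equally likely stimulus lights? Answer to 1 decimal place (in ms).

With log₂ n on the abscissa the relation is linear; from the two conditions:
  b = (810 − 641) / (log₂ 16 − log₂ 7) = 169 / (4 − 2.8074) = 141.702 ms/bit
  a = 641 − 141.702 × 2.8074 = 243.193 ms
Then RT(5) = 243.193 + 141.702 × log₂ 5 = 243.193 + 141.702 × 2.3219 ≈ 572.214 ms.

572.2 ms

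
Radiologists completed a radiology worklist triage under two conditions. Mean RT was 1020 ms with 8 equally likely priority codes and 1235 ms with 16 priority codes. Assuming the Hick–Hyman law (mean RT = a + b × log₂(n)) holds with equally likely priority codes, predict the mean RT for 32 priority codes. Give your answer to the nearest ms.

1450 ms

RT is linear in log₂ n, so two points fix the line:
  b = (1235 − 1020) / (log₂ 16 − log₂ 8) = 215 / (4 − 3) = 215 ms/bit
  a = 1020 − 215 × 3 = 375 ms
Then RT(32) = 375 + 215 × log₂ 32 = 375 + 215 × 5 ≈ 1450.000 ms.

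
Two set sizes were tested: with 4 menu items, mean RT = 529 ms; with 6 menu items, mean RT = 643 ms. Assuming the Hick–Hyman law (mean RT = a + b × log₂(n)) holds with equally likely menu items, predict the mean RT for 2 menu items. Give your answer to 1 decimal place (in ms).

Solve the two-equation system in a and b:
  b = (643 − 529) / (log₂ 6 − log₂ 4) = 114 / (2.5850 − 2) = 194.884 ms/bit
  a = 529 − 194.884 × 2 = 139.231 ms
Then RT(2) = 139.231 + 194.884 × log₂ 2 = 139.231 + 194.884 × 1 ≈ 334.116 ms.

334.1 ms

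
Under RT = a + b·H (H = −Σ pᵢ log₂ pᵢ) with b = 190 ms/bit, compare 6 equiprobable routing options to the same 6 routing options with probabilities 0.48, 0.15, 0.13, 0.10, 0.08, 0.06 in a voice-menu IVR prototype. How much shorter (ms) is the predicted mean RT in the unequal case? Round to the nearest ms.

79 ms

Equiprobable entropy H₀ = log₂ 6 = 2.5850 bits.
Skewed entropy H = −Σ pᵢ log₂ pᵢ = 2.1687 bits.
ΔRT = b·(H₀ − H) = 190 × 0.4163 = 79.09 ms.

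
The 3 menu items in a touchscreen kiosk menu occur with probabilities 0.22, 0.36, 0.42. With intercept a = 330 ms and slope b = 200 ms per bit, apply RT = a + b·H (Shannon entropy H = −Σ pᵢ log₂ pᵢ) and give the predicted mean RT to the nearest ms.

Entropy contributions −pᵢ log₂ pᵢ: 0.4806, 0.5306, 0.5256; sum H = 1.5368 bits.
RT = a + bH = 330 + 200·1.5368 = 637.37 ms.

637 ms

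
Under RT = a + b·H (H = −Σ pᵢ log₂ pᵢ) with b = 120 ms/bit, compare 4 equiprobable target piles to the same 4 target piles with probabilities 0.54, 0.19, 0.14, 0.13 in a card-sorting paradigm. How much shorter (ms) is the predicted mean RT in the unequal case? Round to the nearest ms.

34 ms

The RT saving is b·ΔH. Equiprobable H₀ = log₂(4) = 2.0000 bits; with the given probabilities H = 1.7150 bits.
b·(H₀ − H) = 120 × (2.0000 − 1.7150) = 34.20 ms.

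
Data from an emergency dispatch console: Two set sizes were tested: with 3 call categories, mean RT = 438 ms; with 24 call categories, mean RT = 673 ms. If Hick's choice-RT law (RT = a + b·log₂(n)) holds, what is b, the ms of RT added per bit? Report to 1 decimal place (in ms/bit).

78.3 ms/bit

The slope on a log₂ axis is (673 − 438) / (4.5850 − 1.5850) = 78.333 ms/bit.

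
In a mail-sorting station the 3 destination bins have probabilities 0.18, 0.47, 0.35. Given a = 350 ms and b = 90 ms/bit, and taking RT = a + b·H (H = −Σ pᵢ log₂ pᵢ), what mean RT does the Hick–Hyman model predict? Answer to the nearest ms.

484 ms

Entropy contributions −pᵢ log₂ pᵢ: 0.4453, 0.5120, 0.5301; sum H = 1.4874 bits.
RT = a + bH = 350 + 90·1.4874 = 483.86 ms.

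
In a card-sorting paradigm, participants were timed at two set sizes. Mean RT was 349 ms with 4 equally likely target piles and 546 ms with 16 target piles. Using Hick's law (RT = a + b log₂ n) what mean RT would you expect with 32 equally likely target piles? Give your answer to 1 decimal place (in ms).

Solve the two-equation system in a and b:
  b = (546 − 349) / (log₂ 16 − log₂ 4) = 197 / (4 − 2) = 98.500 ms/bit
  a = 349 − 98.500 × 2 = 152.000 ms
Then RT(32) = 152.000 + 98.500 × log₂ 32 = 152.000 + 98.500 × 5 ≈ 644.500 ms.

644.5 ms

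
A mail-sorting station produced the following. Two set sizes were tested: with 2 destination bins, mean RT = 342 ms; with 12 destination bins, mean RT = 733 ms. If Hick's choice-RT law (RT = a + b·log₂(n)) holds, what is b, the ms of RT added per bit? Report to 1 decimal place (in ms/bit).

The slope on a log₂ axis is (733 − 342) / (3.5850 − 1) = 151.259 ms/bit.

151.3 ms/bit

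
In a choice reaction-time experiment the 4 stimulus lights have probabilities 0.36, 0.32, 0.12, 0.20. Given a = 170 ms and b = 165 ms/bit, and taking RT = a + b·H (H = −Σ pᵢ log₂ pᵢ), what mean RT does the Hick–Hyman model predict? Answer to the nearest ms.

482 ms

Entropy contributions −pᵢ log₂ pᵢ: 0.5306, 0.5260, 0.3671, 0.4644; sum H = 1.8881 bits.
RT = a + bH = 170 + 165·1.8881 = 481.54 ms.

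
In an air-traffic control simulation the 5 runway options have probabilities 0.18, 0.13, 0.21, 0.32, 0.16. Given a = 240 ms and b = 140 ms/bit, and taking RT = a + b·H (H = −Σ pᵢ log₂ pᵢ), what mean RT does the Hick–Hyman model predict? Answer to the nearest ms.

Entropy contributions −pᵢ log₂ pᵢ: 0.4453, 0.3826, 0.4728, 0.5260, 0.4230; sum H = 2.2498 bits.
RT = a + bH = 240 + 140·2.2498 = 554.98 ms.

555 ms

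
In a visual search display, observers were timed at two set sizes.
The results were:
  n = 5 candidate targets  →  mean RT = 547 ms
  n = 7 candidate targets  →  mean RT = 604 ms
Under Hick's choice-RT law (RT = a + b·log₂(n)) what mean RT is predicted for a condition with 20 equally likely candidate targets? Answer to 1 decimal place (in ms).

781.8 ms

Fit slope and intercept:
  b = (604 − 547) / (log₂ 7 − log₂ 5) = 57 / (2.8074 − 2.3219) = 117.422 ms/bit
  a = 547 − 117.422 × 2.3219 = 274.354 ms
Then RT(20) = 274.354 + 117.422 × log₂ 20 = 274.354 + 117.422 × 4.3219 ≈ 781.845 ms.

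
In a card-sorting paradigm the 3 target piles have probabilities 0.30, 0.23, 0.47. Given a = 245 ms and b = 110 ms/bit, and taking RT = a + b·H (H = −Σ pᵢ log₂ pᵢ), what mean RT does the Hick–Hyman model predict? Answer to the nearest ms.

H = 0.30·log₂(1/0.30) + 0.23·log₂(1/0.23) + 0.47·log₂(1/0.47) = 1.5207 bits.
RT = 245 + 110 × 1.5207 = 412.28 ms.

412 ms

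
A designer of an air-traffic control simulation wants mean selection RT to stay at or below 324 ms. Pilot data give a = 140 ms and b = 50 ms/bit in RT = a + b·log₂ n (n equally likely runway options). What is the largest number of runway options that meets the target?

Information budget: (324 − 140)/50 = 3.6800 bits, so n ≤ 2^3.6800 = 12.817 → at most 12.

12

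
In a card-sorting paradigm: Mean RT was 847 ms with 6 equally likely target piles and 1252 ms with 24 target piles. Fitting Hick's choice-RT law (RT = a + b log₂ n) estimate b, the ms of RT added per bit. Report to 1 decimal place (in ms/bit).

Slope: b = (1252 − 847) / (log₂ 24 − log₂ 6) = 405/2.0000 = 202.500 ms/bit.

202.5 ms/bit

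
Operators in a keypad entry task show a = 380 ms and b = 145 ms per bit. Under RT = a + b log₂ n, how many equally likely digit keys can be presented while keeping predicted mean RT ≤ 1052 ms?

Set 380 + 145·log₂ n ≤ 1052 → log₂ n ≤ (1052 − 380)/145 = 4.6345.
So n ≤ 2^4.6345 = 24.838; the largest integer n is 24.

24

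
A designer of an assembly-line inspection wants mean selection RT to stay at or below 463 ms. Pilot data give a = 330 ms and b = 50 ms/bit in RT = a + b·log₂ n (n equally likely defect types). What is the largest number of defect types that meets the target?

Set 330 + 50·log₂ n ≤ 463 → log₂ n ≤ (463 − 330)/50 = 2.6600.
So n ≤ 2^2.6600 = 6.320; the largest integer n is 6.

6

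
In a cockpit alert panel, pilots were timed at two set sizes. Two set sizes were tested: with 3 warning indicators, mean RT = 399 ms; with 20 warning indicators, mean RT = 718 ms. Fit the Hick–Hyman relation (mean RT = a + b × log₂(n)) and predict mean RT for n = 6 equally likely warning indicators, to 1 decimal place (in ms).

515.6 ms

RT is linear in log₂ n, so two points fix the line:
  b = (718 − 399) / (log₂ 20 − log₂ 3) = 319 / (4.3219 − 1.5850) = 116.552 ms/bit
  a = 399 − 116.552 × 1.5850 = 214.269 ms
Then RT(6) = 214.269 + 116.552 × log₂ 6 = 214.269 + 116.552 × 2.5850 ≈ 515.552 ms.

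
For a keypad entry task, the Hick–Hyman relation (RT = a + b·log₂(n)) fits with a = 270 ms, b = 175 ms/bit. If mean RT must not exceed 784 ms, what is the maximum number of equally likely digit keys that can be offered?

7

Information budget: (784 − 270)/175 = 2.9371 bits, so n ≤ 2^2.9371 = 7.659 → at most 7.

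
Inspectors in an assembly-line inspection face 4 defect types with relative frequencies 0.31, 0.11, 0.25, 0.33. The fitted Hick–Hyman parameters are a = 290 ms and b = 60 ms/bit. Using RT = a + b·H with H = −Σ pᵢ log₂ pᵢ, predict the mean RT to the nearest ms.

404 ms

H = 0.31·log₂(1/0.31) + 0.11·log₂(1/0.11) + 0.25·log₂(1/0.25) + 0.33·log₂(1/0.33) = 1.9019 bits.
RT = 290 + 60 × 1.9019 = 404.11 ms.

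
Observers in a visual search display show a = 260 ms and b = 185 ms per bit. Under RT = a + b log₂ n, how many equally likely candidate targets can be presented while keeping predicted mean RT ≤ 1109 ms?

24

185·log₂ n ≤ 1109 − 260 = 849, giving log₂ n ≤ 4.5892 and n ≤ 24.070. The largest whole number is 24.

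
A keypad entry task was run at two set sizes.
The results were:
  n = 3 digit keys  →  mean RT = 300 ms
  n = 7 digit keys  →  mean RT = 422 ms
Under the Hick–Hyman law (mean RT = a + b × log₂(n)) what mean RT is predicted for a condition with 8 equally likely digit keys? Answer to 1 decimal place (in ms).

Solve the two-equation system in a and b:
  b = (422 − 300) / (log₂ 7 − log₂ 3) = 122 / (2.8074 − 1.5850) = 99.804 ms/bit
  a = 300 − 99.804 × 1.5850 = 141.814 ms
Then RT(8) = 141.814 + 99.804 × log₂ 8 = 141.814 + 99.804 × 3 ≈ 441.227 ms.

441.2 ms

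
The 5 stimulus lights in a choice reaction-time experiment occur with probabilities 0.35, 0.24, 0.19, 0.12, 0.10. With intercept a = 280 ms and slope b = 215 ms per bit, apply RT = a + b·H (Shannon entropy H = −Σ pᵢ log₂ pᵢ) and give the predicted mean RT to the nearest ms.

H = 0.35·log₂(1/0.35) + 0.24·log₂(1/0.24) + 0.19·log₂(1/0.19) + 0.12·log₂(1/0.12) + 0.10·log₂(1/0.10) = 2.1787 bits.
RT = 280 + 215 × 2.1787 = 748.43 ms.

748 ms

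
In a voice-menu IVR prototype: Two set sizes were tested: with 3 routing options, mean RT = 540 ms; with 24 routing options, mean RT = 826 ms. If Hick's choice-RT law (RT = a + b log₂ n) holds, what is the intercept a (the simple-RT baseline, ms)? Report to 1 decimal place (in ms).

The slope on a log₂ axis is (826 − 540) / (4.5850 − 1.5850) = 95.333 ms/bit.
Intercept: a = 540 − 95.333·log₂(3) = 388.900 ms.

388.9 ms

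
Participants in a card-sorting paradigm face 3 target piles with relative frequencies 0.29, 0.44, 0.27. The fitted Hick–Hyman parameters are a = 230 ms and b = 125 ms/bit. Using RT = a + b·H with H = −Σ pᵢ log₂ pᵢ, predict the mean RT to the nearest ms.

424 ms

Entropy contributions −pᵢ log₂ pᵢ: 0.5179, 0.5211, 0.5100; sum H = 1.5491 bits.
RT = a + bH = 230 + 125·1.5491 = 423.63 ms.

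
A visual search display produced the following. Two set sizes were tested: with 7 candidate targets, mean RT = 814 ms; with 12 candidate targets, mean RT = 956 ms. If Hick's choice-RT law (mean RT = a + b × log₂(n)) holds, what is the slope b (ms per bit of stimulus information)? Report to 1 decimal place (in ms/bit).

The slope on a log₂ axis is (956 − 814) / (3.5850 − 2.8074) = 182.611 ms/bit.

182.6 ms/bit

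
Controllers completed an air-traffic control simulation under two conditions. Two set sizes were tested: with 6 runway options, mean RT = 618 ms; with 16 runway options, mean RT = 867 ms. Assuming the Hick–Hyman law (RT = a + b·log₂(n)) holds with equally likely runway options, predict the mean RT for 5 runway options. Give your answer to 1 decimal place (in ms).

With log₂ n on the abscissa the relation is linear; from the two conditions:
  b = (867 − 618) / (log₂ 16 − log₂ 6) = 249 / (4 − 2.5850) = 175.967 ms/bit
  a = 618 − 175.967 × 2.5850 = 163.132 ms
Then RT(5) = 163.132 + 175.967 × log₂ 5 = 163.132 + 175.967 × 2.3219 ≈ 571.715 ms.

571.7 ms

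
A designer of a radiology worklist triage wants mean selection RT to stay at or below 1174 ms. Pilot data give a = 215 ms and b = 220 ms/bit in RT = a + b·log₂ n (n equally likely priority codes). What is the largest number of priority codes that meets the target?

20

Set 215 + 220·log₂ n ≤ 1174 → log₂ n ≤ (1174 − 215)/220 = 4.3591.
So n ≤ 2^4.3591 = 20.522; the largest integer n is 20.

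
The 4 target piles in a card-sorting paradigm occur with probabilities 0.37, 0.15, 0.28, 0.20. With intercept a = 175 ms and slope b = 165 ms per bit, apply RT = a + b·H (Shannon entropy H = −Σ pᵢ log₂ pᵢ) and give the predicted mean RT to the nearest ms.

492 ms

H = 0.37·log₂(1/0.37) + 0.15·log₂(1/0.15) + 0.28·log₂(1/0.28) + 0.20·log₂(1/0.20) = 1.9199 bits.
RT = 175 + 165 × 1.9199 = 491.78 ms.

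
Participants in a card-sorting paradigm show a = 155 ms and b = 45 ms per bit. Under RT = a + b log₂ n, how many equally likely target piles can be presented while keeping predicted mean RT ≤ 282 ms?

Information budget: (282 − 155)/45 = 2.8222 bits, so n ≤ 2^2.8222 = 7.073 → at most 7.

7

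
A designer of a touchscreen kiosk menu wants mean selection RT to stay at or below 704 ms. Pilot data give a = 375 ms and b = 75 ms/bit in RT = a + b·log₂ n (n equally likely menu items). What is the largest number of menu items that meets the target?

20

Set 375 + 75·log₂ n ≤ 704 → log₂ n ≤ (704 − 375)/75 = 4.3867.
So n ≤ 2^4.3867 = 20.918; the largest integer n is 20.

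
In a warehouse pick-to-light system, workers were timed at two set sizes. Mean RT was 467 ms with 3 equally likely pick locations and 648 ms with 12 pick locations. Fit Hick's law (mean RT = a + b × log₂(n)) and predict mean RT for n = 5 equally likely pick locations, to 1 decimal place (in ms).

Solve the two-equation system in a and b:
  b = (648 − 467) / (log₂ 12 − log₂ 3) = 181 / (3.5850 − 1.5850) = 90.500 ms/bit
  a = 467 − 90.500 × 1.5850 = 323.561 ms
Then RT(5) = 323.561 + 90.500 × log₂ 5 = 323.561 + 90.500 × 2.3219 ≈ 533.695 ms.

533.7 ms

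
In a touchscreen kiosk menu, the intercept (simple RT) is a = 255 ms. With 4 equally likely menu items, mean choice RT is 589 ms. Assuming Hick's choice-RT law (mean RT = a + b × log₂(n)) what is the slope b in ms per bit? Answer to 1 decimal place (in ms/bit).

b = (589 − 255) / log₂(4) = 334 / 2 = 167.000 ms/bit.

167.0 ms/bit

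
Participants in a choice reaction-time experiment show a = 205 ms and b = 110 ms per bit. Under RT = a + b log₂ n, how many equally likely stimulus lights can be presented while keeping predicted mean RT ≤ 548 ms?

Information budget: (548 − 205)/110 = 3.1182 bits, so n ≤ 2^3.1182 = 8.683 → at most 8.

8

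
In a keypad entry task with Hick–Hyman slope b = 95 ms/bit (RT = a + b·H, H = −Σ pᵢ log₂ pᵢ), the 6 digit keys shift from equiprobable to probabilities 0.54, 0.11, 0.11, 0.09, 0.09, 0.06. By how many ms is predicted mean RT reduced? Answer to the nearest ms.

51 ms

The RT saving is b·ΔH. Equiprobable H₀ = log₂(6) = 2.5850 bits; with the given probabilities H = 2.0495 bits.
b·(H₀ − H) = 95 × (2.5850 − 2.0495) = 50.87 ms.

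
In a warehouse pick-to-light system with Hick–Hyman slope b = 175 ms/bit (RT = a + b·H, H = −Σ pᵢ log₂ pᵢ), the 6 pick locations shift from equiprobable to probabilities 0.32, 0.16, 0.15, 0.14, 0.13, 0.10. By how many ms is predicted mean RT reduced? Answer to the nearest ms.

20 ms

Equiprobable entropy H₀ = log₂ 6 = 2.5850 bits.
Skewed entropy H = −Σ pᵢ log₂ pᵢ = 2.4715 bits.
ΔRT = b·(H₀ − H) = 175 × 0.1134 = 19.85 ms.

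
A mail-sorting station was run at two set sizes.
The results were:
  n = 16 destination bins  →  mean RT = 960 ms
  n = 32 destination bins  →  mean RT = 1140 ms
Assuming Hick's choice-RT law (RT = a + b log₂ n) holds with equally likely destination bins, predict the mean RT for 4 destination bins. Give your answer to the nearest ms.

600 ms

Fit slope and intercept:
  b = (1140 − 960) / (log₂ 32 − log₂ 16) = 180 / (5 − 4) = 180 ms/bit
  a = 960 − 180 × 4 = 240 ms
Then RT(4) = 240 + 180 × log₂ 4 = 240 + 180 × 2 ≈ 600.000 ms.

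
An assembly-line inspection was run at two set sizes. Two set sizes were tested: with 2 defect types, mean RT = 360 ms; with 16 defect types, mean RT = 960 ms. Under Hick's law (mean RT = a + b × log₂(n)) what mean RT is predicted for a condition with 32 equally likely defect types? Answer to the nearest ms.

1160 ms

RT is linear in log₂ n, so two points fix the line:
  b = (960 − 360) / (log₂ 16 − log₂ 2) = 600 / (4 − 1) = 200 ms/bit
  a = 360 − 200 × 1 = 160 ms
Then RT(32) = 160 + 200 × log₂ 32 = 160 + 200 × 5 ≈ 1160.000 ms.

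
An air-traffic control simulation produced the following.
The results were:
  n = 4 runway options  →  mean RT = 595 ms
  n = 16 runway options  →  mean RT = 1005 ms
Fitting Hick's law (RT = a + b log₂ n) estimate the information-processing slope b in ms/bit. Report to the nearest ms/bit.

Slope: b = (1005 − 595) / (log₂ 16 − log₂ 4) = 410/2.0000 = 205 ms/bit.

205 ms/bit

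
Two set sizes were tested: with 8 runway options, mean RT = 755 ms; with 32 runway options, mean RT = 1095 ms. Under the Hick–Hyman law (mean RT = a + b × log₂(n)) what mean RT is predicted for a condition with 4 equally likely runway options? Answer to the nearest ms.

Solve the two-equation system in a and b:
  b = (1095 − 755) / (log₂ 32 − log₂ 8) = 340 / (5 − 3) = 170 ms/bit
  a = 755 − 170 × 3 = 245 ms
Then RT(4) = 245 + 170 × log₂ 4 = 245 + 170 × 2 ≈ 585.000 ms.

585 ms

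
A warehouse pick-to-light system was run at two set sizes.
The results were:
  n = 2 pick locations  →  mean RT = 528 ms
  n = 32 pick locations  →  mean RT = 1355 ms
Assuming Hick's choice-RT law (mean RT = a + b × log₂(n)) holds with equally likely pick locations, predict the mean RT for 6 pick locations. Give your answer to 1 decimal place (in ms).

Fit slope and intercept:
  b = (1355 − 528) / (log₂ 32 − log₂ 2) = 827 / (5 − 1) = 206.750 ms/bit
  a = 528 − 206.750 × 1 = 321.250 ms
Then RT(6) = 321.250 + 206.750 × log₂ 6 = 321.250 + 206.750 × 2.5850 ≈ 855.691 ms.

855.7 ms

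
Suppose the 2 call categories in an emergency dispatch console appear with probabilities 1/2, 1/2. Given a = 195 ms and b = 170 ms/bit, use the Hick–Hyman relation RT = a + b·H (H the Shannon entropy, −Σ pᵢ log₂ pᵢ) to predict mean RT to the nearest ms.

H = −Σ pᵢ log₂ pᵢ = 0.5·1 + 0.5·1 = 1.000 bits.
RT = 195 + 170 × 1.000 = 365.00 ms.

365 ms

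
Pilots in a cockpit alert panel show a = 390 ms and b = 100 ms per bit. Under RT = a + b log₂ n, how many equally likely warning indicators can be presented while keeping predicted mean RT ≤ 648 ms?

100·log₂ n ≤ 648 − 390 = 258, giving log₂ n ≤ 2.5800 and n ≤ 5.979. The largest whole number is 5.

5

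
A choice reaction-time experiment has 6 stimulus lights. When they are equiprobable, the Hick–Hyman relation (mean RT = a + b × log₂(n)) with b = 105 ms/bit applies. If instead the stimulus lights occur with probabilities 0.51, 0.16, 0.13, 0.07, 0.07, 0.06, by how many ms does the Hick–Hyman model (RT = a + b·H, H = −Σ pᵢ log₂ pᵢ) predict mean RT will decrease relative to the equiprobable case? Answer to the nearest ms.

The RT saving is b·ΔH. Equiprobable H₀ = log₂(6) = 2.5850 bits; with the given probabilities H = 2.0817 bits.
b·(H₀ − H) = 105 × (2.5850 − 2.0817) = 52.84 ms.

53 ms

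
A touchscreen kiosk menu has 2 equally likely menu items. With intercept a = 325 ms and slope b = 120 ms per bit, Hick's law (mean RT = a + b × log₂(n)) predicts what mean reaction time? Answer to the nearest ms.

log₂(2) = 1 bits, so RT = 325 + 120 × 1 ≈ 445.000 ms.

445 ms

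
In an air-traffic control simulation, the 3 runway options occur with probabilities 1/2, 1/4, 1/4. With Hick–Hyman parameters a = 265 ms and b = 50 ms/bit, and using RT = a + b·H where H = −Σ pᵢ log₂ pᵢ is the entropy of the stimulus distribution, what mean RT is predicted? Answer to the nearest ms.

H = −Σ pᵢ log₂ pᵢ = 0.5·1 + 0.25·2 + 0.25·2 = 1.500 bits.
RT = 265 + 50 × 1.500 = 340.00 ms.

340 ms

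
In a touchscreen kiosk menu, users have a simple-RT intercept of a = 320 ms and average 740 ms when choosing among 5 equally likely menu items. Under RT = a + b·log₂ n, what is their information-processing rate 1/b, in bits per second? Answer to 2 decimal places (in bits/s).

Choice component = 740 − 320 = 420 ms over log₂(5) = 2.3219 bits.
b = 420 / 2.3219 = 180.884 ms/bit, so 1/b = 5.528 bits/s.

5.53 bits/s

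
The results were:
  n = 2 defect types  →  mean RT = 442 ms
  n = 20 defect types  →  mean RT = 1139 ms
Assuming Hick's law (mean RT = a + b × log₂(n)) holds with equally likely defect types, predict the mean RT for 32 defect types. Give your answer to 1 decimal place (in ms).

Fit slope and intercept:
  b = (1139 − 442) / (log₂ 20 − log₂ 2) = 697 / (4.3219 − 1) = 209.818 ms/bit
  a = 442 − 209.818 × 1 = 232.182 ms
Then RT(32) = 232.182 + 209.818 × log₂ 32 = 232.182 + 209.818 × 5 ≈ 1281.272 ms.

1281.3 ms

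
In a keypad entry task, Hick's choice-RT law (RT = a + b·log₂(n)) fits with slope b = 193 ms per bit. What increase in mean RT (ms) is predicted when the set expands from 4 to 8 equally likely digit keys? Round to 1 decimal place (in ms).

Only the slope matters, since a is common to both: ΔRT = b·log₂(n₂/n₁).
log₂(8) − log₂(4) = log₂(8/4) = log₂(2) = 1.
ΔRT = 193 × 1.0000 = 193.000 ms.

193.0 ms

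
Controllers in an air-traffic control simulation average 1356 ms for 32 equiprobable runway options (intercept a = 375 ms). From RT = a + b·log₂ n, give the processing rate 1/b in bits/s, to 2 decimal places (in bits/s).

Choice component = 1356 − 375 = 981 ms over log₂(32) = 5 bits.
b = 981 / 5 = 196.200 ms/bit, so 1/b = 5.097 bits/s.

5.10 bits/s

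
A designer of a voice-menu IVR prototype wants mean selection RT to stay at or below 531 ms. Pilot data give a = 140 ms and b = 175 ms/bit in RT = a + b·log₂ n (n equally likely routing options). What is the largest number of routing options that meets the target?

4

175·log₂ n ≤ 531 − 140 = 391, giving log₂ n ≤ 2.2343 and n ≤ 4.705. The largest whole number is 4.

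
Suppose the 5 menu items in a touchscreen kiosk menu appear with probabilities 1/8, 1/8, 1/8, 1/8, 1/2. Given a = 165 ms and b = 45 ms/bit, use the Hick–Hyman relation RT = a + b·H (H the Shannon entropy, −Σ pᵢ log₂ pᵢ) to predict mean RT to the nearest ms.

Each term −pᵢ log₂ pᵢ: 0.125·3 + 0.125·3 + 0.125·3 + 0.125·3 + 0.5·1; summed, H = 2.000 bits.
Mean RT = a + bH = 165 + 45·2.000 = 255.00 ms.

255 ms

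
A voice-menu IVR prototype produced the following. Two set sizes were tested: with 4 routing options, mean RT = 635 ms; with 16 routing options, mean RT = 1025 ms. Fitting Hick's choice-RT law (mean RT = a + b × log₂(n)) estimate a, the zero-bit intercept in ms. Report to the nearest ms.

Slope: b = (1025 − 635) / (log₂ 16 − log₂ 4) = 390/2.0000 = 195 ms/bit.
Intercept: a = 635 − 195·log₂(4) = 245.000 ms.

245 ms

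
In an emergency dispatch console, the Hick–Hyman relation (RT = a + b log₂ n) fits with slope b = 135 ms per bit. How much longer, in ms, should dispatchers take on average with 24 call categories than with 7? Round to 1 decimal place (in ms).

ΔRT = (a + b log₂ n₂) − (a + b log₂ n₁) = b·(log₂ n₂ − log₂ n₁).
log₂(24) − log₂(7) = 4.5850 − 2.8074 = 1.7776.
ΔRT = 135 × 1.7776 = 239.977 ms.

240.0 ms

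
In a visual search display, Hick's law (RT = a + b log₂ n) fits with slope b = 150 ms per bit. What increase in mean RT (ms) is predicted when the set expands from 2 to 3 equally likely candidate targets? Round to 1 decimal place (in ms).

Only the slope matters, since a is common to both: ΔRT = b·log₂(n₂/n₁).
log₂(3) − log₂(2) = 1.5850 − 1 = 0.5850.
ΔRT = 150 × 0.5850 = 87.744 ms.

87.7 ms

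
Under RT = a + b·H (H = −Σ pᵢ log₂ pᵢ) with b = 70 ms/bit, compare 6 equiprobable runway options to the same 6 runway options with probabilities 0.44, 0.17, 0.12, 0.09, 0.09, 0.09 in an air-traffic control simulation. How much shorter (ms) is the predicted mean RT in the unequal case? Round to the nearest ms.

23 ms

The RT saving is b·ΔH. Equiprobable H₀ = log₂(6) = 2.5850 bits; with the given probabilities H = 2.2608 bits.
b·(H₀ − H) = 70 × (2.5850 − 2.2608) = 22.69 ms.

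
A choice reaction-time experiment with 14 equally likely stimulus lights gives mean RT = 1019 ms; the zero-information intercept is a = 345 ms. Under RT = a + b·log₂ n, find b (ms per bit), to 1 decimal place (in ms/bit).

14 alternatives carry log₂ 14 = 3.8074 bits; the choice cost is 1019 − 345 = 674 ms, so b = 674/3.8074 = 177.026 ms/bit.

177.0 ms/bit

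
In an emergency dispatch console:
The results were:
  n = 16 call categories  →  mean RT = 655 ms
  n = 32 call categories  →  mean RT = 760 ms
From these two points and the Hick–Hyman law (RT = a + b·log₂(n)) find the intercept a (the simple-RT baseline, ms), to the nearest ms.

Slope: b = (760 − 655) / (log₂ 32 − log₂ 16) = 105/1.0000 = 105 ms/bit.
a = RT₁ − b·log₂ n₁ = 655 − 105 × 4 = 235.000 ms.

235 ms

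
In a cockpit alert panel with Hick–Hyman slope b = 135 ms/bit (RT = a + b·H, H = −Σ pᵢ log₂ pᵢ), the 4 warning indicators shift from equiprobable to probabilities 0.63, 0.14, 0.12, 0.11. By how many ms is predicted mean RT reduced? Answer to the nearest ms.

63 ms

Equiprobable entropy H₀ = log₂ 4 = 2.0000 bits.
Skewed entropy H = −Σ pᵢ log₂ pᵢ = 1.5344 bits.
ΔRT = b·(H₀ − H) = 135 × 0.4656 = 62.86 ms.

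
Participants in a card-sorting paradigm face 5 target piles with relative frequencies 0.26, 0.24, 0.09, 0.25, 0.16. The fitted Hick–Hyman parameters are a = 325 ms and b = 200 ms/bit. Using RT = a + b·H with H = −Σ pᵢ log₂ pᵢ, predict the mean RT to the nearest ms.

H = 0.26·log₂(1/0.26) + 0.24·log₂(1/0.24) + 0.09·log₂(1/0.09) + 0.25·log₂(1/0.25) + 0.16·log₂(1/0.16) = 2.2351 bits.
RT = 325 + 200 × 2.2351 = 772.02 ms.

772 ms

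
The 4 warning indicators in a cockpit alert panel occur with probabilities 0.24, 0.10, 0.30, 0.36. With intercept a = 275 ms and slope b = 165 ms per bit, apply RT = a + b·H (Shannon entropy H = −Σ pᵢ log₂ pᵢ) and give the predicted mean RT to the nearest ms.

585 ms

Entropy contributions −pᵢ log₂ pᵢ: 0.4941, 0.3322, 0.5211, 0.5306; sum H = 1.8780 bits.
RT = a + bH = 275 + 165·1.8780 = 584.88 ms.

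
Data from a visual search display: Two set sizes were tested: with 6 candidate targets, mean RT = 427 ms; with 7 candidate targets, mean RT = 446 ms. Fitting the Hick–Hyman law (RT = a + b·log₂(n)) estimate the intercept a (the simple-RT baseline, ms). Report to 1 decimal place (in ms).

206.2 ms

Slope: b = (446 − 427) / (log₂ 7 − log₂ 6) = 19/0.2224 = 85.435 ms/bit.
a = RT₁ − b·log₂ n₁ = 427 − 85.435 × 2.5850 = 206.155 ms.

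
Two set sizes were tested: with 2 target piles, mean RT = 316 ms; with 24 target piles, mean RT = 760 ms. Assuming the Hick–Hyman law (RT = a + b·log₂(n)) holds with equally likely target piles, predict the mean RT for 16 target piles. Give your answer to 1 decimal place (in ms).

Solve the two-equation system in a and b:
  b = (760 − 316) / (log₂ 24 − log₂ 2) = 444 / (4.5850 − 1) = 123.851 ms/bit
  a = 316 − 123.851 × 1 = 192.149 ms
Then RT(16) = 192.149 + 123.851 × log₂ 16 = 192.149 + 123.851 × 4 ≈ 687.552 ms.

687.6 ms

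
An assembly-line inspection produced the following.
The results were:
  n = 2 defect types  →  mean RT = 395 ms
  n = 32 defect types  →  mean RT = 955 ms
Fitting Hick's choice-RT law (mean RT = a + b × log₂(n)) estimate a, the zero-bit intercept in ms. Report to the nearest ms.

b = (RT₂ − RT₁)/(log₂ n₂ − log₂ n₁) = (955 − 395)/(5 − 1) = 140 ms/bit.
a = RT₁ − b·log₂ n₁ = 395 − 140 × 1 = 255.000 ms.

255 ms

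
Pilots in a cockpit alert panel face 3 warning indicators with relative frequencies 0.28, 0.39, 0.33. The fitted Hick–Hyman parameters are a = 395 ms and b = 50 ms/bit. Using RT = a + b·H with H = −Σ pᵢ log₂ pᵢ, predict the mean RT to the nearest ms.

Entropy contributions −pᵢ log₂ pᵢ: 0.5142, 0.5298, 0.5278; sum H = 1.5718 bits.
RT = a + bH = 395 + 50·1.5718 = 473.59 ms.

474 ms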